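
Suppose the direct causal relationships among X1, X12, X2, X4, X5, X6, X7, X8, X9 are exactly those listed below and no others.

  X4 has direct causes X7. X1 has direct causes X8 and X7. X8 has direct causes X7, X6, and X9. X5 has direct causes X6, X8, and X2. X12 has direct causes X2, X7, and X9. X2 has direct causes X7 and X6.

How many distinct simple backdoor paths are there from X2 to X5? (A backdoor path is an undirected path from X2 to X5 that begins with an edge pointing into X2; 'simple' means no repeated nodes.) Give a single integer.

A backdoor path from X2 to X5 is any simple undirected path whose first edge points into X2 (i.e. leaves X2 via a parent).
Parents of X2: {X6, X7}.
Enumerating:
  P1: X2 <- X6 -> X8 -> X5
  P2: X2 <- X6 -> X5
  P3: X2 <- X7 -> X12 <- X9 -> X8 <- X6 -> X5
  P4: X2 <- X7 -> X12 <- X9 -> X8 -> X5
  P5: X2 <- X7 -> X8 <- X6 -> X5
  P6: X2 <- X7 -> X8 -> X5
  P7: X2 <- X7 -> X1 <- X8 <- X6 -> X5
  P8: X2 <- X7 -> X1 <- X8 -> X5
That exhausts the simple backdoor paths. Count: 8.

8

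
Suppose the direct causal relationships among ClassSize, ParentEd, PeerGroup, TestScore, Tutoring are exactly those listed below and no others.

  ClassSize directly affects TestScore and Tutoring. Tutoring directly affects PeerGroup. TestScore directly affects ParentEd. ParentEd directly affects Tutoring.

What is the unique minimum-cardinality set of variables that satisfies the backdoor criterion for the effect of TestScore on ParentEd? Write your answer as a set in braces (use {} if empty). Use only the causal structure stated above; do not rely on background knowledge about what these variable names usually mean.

{}

Variables eligible for adjustment (non-descendants of TestScore, excluding TestScore and ParentEd): {ClassSize}.
Backdoor paths from TestScore to ParentEd:
  P1: TestScore <- ClassSize -> Tutoring <- ParentEd
Each backdoor path contains an unconditioned collider, so every path is already blocked with the empty conditioning set:
  P1: blocked at collider Tutoring (neither it nor any descendant is in the conditioning set).
The empty set is therefore the unique smallest valid set.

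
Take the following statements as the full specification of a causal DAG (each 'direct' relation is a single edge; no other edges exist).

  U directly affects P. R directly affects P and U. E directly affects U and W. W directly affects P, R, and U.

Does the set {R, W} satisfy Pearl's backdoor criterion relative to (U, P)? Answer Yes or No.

Backdoor paths from U to P (paths whose first edge points into U):
  P1: U <- E -> W -> R -> P
  P2: U <- E -> W -> P
  P3: U <- W -> R -> P
  P4: U <- W -> P
  P5: U <- R <- W -> P
  P6: U <- R -> P
Condition 1 (no descendant of U in the set): holds — descendants of U are {P}; none are in {R, W}.
Condition 2 (every backdoor path blocked by {R, W}):
  P1: blocked at chain node W ∈ conditioning set.
  P2: blocked at chain node W ∈ conditioning set.
  P3: blocked at fork node W ∈ conditioning set.
  P4: blocked at fork node W ∈ conditioning set.
  P5: blocked at chain node R ∈ conditioning set.
  P6: blocked at fork node R ∈ conditioning set.
{R, W} satisfies the backdoor criterion.

Yes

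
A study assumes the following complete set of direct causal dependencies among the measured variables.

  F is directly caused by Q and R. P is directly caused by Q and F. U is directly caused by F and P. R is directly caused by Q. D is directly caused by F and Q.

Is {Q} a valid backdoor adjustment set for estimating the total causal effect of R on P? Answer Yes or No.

Yes

Backdoor paths from R to P (paths whose first edge points into R):
  P1: R <- Q -> F -> P
  P2: R <- Q -> F -> U <- P
  P3: R <- Q -> P
  P4: R <- Q -> D <- F -> P
  P5: R <- Q -> D <- F -> U <- P
Condition 1 (no descendant of R in the set): holds — descendants of R are {D, F, P, U}; none are in {Q}.
Condition 2 (every backdoor path blocked by {Q}):
  P1: blocked at fork node Q ∈ conditioning set.
  P2: blocked at fork node Q ∈ conditioning set.
  P3: blocked at fork node Q ∈ conditioning set.
  P4: blocked at fork node Q ∈ conditioning set.
  P5: blocked at fork node Q ∈ conditioning set.
{Q} satisfies the backdoor criterion.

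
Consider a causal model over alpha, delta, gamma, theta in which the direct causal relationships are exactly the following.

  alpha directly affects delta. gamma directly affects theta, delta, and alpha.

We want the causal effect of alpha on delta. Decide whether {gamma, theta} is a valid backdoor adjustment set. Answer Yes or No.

Backdoor paths from alpha to delta (paths whose first edge points into alpha):
  P1: alpha <- gamma -> delta
Condition 1 (no descendant of alpha in the set): holds — descendants of alpha are {delta}; none are in {gamma, theta}.
Condition 2 (every backdoor path blocked by {gamma, theta}):
  P1: blocked at fork node gamma ∈ conditioning set.
{gamma, theta} satisfies the backdoor criterion.

Yes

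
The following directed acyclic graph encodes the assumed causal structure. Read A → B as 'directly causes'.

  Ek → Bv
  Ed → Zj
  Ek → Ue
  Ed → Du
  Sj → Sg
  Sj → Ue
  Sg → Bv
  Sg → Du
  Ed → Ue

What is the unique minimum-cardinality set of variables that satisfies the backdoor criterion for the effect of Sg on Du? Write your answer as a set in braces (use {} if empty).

{}

Variables eligible for adjustment (non-descendants of Sg, excluding Sg and Du): {Ed, Ek, Sj, Ue, Zj}.
Backdoor paths from Sg to Du:
  P1: Sg <- Sj -> Ue <- Ed -> Du
Each backdoor path contains an unconditioned collider, so every path is already blocked with the empty conditioning set:
  P1: blocked at collider Ue (neither it nor any descendant is in the conditioning set).
The empty set is therefore the unique smallest valid set.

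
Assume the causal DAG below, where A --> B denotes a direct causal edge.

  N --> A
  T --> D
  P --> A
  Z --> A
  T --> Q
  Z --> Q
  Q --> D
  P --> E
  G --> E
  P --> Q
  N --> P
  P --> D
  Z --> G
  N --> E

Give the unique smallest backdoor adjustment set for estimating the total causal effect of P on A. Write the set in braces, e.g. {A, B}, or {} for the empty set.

{N}

Variables eligible for adjustment (non-descendants of P, excluding P and A): {G, N, T, Z}.
Backdoor paths from P to A:
  P1: P <- N -> A
  P2: P <- N -> E <- G <- Z -> A
The empty set is not sufficient: P1 (P <- N -> A) has no collider blocking it and no conditioned non-collider, so it is open.
Try {N}:
  P1: blocked at fork node N ∈ conditioning set.
  P2: blocked at fork node N ∈ conditioning set.
{N} contains no descendant of P and blocks every backdoor path.
No other singleton works — e.g. {Z} leaves P1 open — so {N} is the unique smallest valid adjustment set.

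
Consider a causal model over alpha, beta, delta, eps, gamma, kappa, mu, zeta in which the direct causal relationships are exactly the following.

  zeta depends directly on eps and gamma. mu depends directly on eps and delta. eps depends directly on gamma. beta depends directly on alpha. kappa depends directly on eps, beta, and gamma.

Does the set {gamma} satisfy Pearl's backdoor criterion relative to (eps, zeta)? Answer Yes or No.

Yes

Backdoor paths from eps to zeta (paths whose first edge points into eps):
  P1: eps <- gamma -> zeta
Condition 1 (no descendant of eps in the set): holds — descendants of eps are {kappa, mu, zeta}; none are in {gamma}.
Condition 2 (every backdoor path blocked by {gamma}):
  P1: blocked at fork node gamma ∈ conditioning set.
{gamma} satisfies the backdoor criterion.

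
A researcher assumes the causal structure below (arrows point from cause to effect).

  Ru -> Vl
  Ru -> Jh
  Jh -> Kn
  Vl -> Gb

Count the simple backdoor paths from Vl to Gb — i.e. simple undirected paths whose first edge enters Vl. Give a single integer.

A backdoor path from Vl to Gb is any simple undirected path whose first edge points into Vl (i.e. leaves Vl via a parent).
Parents of Vl: {Ru}.
No simple path from any parent of Vl reaches Gb without revisiting Vl, so there are no backdoor paths.

0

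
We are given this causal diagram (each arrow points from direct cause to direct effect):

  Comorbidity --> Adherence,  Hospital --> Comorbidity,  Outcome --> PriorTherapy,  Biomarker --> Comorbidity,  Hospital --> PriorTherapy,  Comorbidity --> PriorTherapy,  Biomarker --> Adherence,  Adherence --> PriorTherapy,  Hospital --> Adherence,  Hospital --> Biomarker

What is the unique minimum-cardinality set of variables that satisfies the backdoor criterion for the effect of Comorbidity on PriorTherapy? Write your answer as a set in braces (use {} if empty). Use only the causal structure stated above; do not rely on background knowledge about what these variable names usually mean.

{Biomarker, Hospital}

Variables eligible for adjustment (non-descendants of Comorbidity, excluding Comorbidity and PriorTherapy): {Biomarker, Hospital, Outcome}.
Backdoor paths from Comorbidity to PriorTherapy:
  P1: Comorbidity <- Hospital -> Biomarker -> Adherence -> PriorTherapy
  P2: Comorbidity <- Hospital -> Adherence -> PriorTherapy
  P3: Comorbidity <- Hospital -> PriorTherapy
  P4: Comorbidity <- Biomarker <- Hospital -> Adherence -> PriorTherapy
  P5: Comorbidity <- Biomarker <- Hospital -> PriorTherapy
  P6: Comorbidity <- Biomarker -> Adherence <- Hospital -> PriorTherapy
  P7: Comorbidity <- Biomarker -> Adherence -> PriorTherapy
The empty set is not sufficient: P1 (Comorbidity <- Hospital -> Biomarker -> Adherence -> PriorTherapy) has no collider blocking it and no conditioned non-collider, so it is open.
Try {Biomarker, Hospital}:
  P1: blocked at fork node Hospital ∈ conditioning set.
  P2: blocked at fork node Hospital ∈ conditioning set.
  P3: blocked at fork node Hospital ∈ conditioning set.
  P4: blocked at chain node Biomarker ∈ conditioning set.
  P5: blocked at chain node Biomarker ∈ conditioning set.
  P6: blocked at fork node Biomarker ∈ conditioning set.
  P7: blocked at fork node Biomarker ∈ conditioning set.
{Biomarker, Hospital} contains no descendant of Comorbidity and blocks every backdoor path.
Every element of {Biomarker, Hospital} is needed (dropping Biomarker leaves P7 open; dropping Hospital leaves P2 open), so no proper subset is valid.
Among all size-2 subsets of the eligible variables, only {Biomarker, Hospital} blocks every backdoor path, so it is the unique smallest valid adjustment set.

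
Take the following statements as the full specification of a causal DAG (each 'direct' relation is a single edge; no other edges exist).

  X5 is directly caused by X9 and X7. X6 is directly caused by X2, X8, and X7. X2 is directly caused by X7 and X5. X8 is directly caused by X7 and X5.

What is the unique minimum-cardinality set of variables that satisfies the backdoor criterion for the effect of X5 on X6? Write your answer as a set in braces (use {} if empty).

{X7}

Variables eligible for adjustment (non-descendants of X5, excluding X5 and X6): {X7, X9}.
Backdoor paths from X5 to X6:
  P1: X5 <- X7 -> X8 -> X6
  P2: X5 <- X7 -> X2 -> X6
  P3: X5 <- X7 -> X6
The empty set is not sufficient: P1 (X5 <- X7 -> X8 -> X6) has no collider blocking it and no conditioned non-collider, so it is open.
Try {X7}:
  P1: blocked at fork node X7 ∈ conditioning set.
  P2: blocked at fork node X7 ∈ conditioning set.
  P3: blocked at fork node X7 ∈ conditioning set.
{X7} contains no descendant of X5 and blocks every backdoor path.
No other singleton works — e.g. {X9} leaves P1 open — so {X7} is the unique smallest valid adjustment set.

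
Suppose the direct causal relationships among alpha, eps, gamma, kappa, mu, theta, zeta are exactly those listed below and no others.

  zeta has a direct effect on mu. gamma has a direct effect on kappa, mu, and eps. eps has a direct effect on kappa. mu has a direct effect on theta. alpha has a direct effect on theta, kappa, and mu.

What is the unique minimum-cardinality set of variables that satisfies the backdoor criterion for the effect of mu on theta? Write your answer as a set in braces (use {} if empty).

{alpha}

Variables eligible for adjustment (non-descendants of mu, excluding mu and theta): {alpha, eps, gamma, kappa, zeta}.
Backdoor paths from mu to theta:
  P1: mu <- alpha -> theta
  P2: mu <- gamma -> eps -> kappa <- alpha -> theta
  P3: mu <- gamma -> kappa <- alpha -> theta
The empty set is not sufficient: P1 (mu <- alpha -> theta) has no collider blocking it and no conditioned non-collider, so it is open.
Try {alpha}:
  P1: blocked at fork node alpha ∈ conditioning set.
  P2: blocked at collider kappa (neither it nor any descendant is in the conditioning set).
  P3: blocked at collider kappa (neither it nor any descendant is in the conditioning set).
{alpha} contains no descendant of mu and blocks every backdoor path.
No other singleton works — e.g. {gamma} leaves P1 open — so {alpha} is the unique smallest valid adjustment set.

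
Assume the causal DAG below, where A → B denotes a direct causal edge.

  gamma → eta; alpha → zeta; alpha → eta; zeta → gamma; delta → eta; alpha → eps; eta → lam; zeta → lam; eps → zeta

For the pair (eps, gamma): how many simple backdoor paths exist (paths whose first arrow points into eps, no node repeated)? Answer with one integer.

4

A backdoor path from eps to gamma is any simple undirected path whose first edge points into eps (i.e. leaves eps via a parent).
Parents of eps: {alpha}.
Enumerating:
  P1: eps <- alpha -> zeta -> gamma
  P2: eps <- alpha -> zeta -> lam <- eta <- gamma
  P3: eps <- alpha -> eta <- gamma
  P4: eps <- alpha -> eta -> lam <- zeta -> gamma
That exhausts the simple backdoor paths. Count: 4.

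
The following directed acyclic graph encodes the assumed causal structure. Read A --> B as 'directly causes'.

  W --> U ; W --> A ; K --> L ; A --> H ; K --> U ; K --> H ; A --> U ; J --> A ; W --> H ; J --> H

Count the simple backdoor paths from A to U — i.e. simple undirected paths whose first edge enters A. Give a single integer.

A backdoor path from A to U is any simple undirected path whose first edge points into A (i.e. leaves A via a parent).
Parents of A: {J, W}.
Enumerating:
  P1: A <- J -> H <- K -> U
  P2: A <- J -> H <- W -> U
  P3: A <- W -> U
  P4: A <- W -> H <- K -> U
That exhausts the simple backdoor paths. Count: 4.

4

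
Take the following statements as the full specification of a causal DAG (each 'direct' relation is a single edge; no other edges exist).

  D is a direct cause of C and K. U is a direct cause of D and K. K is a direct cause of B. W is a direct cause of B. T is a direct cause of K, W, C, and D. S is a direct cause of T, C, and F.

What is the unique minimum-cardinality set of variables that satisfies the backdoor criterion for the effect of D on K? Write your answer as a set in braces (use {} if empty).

{T, U}

Variables eligible for adjustment (non-descendants of D, excluding D and K): {F, S, T, U, W}.
Backdoor paths from D to K:
  P1: D <- T -> K
  P2: D <- T -> W -> B <- K
  P3: D <- U -> K
The empty set is not sufficient: P1 (D <- T -> K) has no collider blocking it and no conditioned non-collider, so it is open.
Try {T, U}:
  P1: blocked at fork node T ∈ conditioning set.
  P2: blocked at fork node T ∈ conditioning set.
  P3: blocked at fork node U ∈ conditioning set.
{T, U} contains no descendant of D and blocks every backdoor path.
Every element of {T, U} is needed (dropping T leaves P1 open; dropping U leaves P3 open), so no proper subset is valid.
Among all size-2 subsets of the eligible variables, only {T, U} blocks every backdoor path, so it is the unique smallest valid adjustment set.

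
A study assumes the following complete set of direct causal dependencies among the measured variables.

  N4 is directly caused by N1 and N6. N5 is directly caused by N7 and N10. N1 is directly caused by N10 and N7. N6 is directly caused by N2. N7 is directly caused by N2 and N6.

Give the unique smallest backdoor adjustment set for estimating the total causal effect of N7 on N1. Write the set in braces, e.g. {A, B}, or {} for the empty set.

Variables eligible for adjustment (non-descendants of N7, excluding N7 and N1): {N10, N2, N6}.
Backdoor paths from N7 to N1:
  P1: N7 <- N2 -> N6 -> N4 <- N1
  P2: N7 <- N6 -> N4 <- N1
Each backdoor path contains an unconditioned collider, so every path is already blocked with the empty conditioning set:
  P1: blocked at collider N4 (neither it nor any descendant is in the conditioning set).
  P2: blocked at collider N4 (neither it nor any descendant is in the conditioning set).
The empty set is therefore the unique smallest valid set.

{}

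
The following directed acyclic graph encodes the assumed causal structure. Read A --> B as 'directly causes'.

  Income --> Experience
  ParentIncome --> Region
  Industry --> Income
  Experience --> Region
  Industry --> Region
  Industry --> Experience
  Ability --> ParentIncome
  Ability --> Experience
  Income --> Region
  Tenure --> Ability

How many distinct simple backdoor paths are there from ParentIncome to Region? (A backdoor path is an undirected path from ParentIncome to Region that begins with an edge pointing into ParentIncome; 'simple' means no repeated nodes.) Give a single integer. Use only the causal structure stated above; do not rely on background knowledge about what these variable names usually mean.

5

A backdoor path from ParentIncome to Region is any simple undirected path whose first edge points into ParentIncome (i.e. leaves ParentIncome via a parent).
Parents of ParentIncome: {Ability}.
Enumerating:
  P1: ParentIncome <- Ability -> Experience <- Industry -> Income -> Region
  P2: ParentIncome <- Ability -> Experience <- Industry -> Region
  P3: ParentIncome <- Ability -> Experience <- Income <- Industry -> Region
  P4: ParentIncome <- Ability -> Experience <- Income -> Region
  P5: ParentIncome <- Ability -> Experience -> Region
That exhausts the simple backdoor paths. Count: 5.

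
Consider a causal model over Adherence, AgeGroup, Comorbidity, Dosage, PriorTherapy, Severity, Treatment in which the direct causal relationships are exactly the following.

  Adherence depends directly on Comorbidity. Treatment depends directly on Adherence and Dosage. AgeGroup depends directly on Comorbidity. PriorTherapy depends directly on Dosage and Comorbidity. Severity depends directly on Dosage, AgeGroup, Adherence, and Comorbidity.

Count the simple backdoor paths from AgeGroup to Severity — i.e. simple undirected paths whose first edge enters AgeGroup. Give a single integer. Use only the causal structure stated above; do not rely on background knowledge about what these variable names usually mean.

A backdoor path from AgeGroup to Severity is any simple undirected path whose first edge points into AgeGroup (i.e. leaves AgeGroup via a parent).
Parents of AgeGroup: {Comorbidity}.
Enumerating:
  P1: AgeGroup <- Comorbidity -> Adherence -> Treatment <- Dosage -> Severity
  P2: AgeGroup <- Comorbidity -> Adherence -> Severity
  P3: AgeGroup <- Comorbidity -> PriorTherapy <- Dosage -> Treatment <- Adherence -> Severity
  P4: AgeGroup <- Comorbidity -> PriorTherapy <- Dosage -> Severity
  P5: AgeGroup <- Comorbidity -> Severity
That exhausts the simple backdoor paths. Count: 5.

5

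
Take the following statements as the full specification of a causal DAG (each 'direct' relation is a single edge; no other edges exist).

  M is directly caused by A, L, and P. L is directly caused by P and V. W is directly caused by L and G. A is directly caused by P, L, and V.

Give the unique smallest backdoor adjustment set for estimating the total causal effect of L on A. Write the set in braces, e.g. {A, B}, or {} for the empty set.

{P, V}

Variables eligible for adjustment (non-descendants of L, excluding L and A): {G, P, V}.
Backdoor paths from L to A:
  P1: L <- P -> A
  P2: L <- P -> M <- A
  P3: L <- V -> A
The empty set is not sufficient: P1 (L <- P -> A) has no collider blocking it and no conditioned non-collider, so it is open.
Try {P, V}:
  P1: blocked at fork node P ∈ conditioning set.
  P2: blocked at fork node P ∈ conditioning set.
  P3: blocked at fork node V ∈ conditioning set.
{P, V} contains no descendant of L and blocks every backdoor path.
Every element of {P, V} is needed (dropping P leaves P1 open; dropping V leaves P3 open), so no proper subset is valid.
Among all size-2 subsets of the eligible variables, only {P, V} blocks every backdoor path, so it is the unique smallest valid adjustment set.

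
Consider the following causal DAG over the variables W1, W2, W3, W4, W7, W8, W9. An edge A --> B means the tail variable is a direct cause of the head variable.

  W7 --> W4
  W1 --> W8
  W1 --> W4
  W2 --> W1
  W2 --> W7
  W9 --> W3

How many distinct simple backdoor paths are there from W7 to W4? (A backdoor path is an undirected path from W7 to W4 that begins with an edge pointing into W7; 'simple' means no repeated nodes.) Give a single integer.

A backdoor path from W7 to W4 is any simple undirected path whose first edge points into W7 (i.e. leaves W7 via a parent).
Parents of W7: {W2}.
Enumerating:
  P1: W7 <- W2 -> W1 -> W4
That exhausts the simple backdoor paths. Count: 1.

1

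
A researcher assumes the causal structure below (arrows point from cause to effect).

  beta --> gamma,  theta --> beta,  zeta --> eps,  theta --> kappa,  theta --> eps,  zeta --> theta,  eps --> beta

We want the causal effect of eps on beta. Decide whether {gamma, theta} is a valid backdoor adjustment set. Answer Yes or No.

No

Backdoor paths from eps to beta (paths whose first edge points into eps):
  P1: eps <- zeta -> theta -> beta
  P2: eps <- theta -> beta
Condition 1 (no descendant of eps in the set): FAILS — gamma is a descendant of eps.
Condition 2 (every backdoor path blocked by {gamma, theta}):
  P1: blocked at chain node theta ∈ conditioning set.
  P2: blocked at fork node theta ∈ conditioning set.
{gamma, theta} does not satisfy the backdoor criterion.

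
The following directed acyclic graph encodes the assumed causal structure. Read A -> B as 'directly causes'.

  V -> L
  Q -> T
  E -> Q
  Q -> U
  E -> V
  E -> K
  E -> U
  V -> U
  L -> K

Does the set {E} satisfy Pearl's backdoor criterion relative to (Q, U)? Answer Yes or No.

Yes

Backdoor paths from Q to U (paths whose first edge points into Q):
  P1: Q <- E -> V -> U
  P2: Q <- E -> U
  P3: Q <- E -> K <- L <- V -> U
Condition 1 (no descendant of Q in the set): holds — descendants of Q are {T, U}; none are in {E}.
Condition 2 (every backdoor path blocked by {E}):
  P1: blocked at fork node E ∈ conditioning set.
  P2: blocked at fork node E ∈ conditioning set.
  P3: blocked at fork node E ∈ conditioning set.
{E} satisfies the backdoor criterion.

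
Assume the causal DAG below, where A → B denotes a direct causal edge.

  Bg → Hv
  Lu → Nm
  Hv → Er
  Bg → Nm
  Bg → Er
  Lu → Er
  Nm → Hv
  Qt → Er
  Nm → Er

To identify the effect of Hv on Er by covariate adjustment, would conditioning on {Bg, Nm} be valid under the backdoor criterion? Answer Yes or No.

Yes

Backdoor paths from Hv to Er (paths whose first edge points into Hv):
  P1: Hv <- Bg -> Nm <- Lu -> Er
  P2: Hv <- Bg -> Nm -> Er
  P3: Hv <- Bg -> Er
  P4: Hv <- Nm <- Lu -> Er
  P5: Hv <- Nm <- Bg -> Er
  P6: Hv <- Nm -> Er
Condition 1 (no descendant of Hv in the set): holds — descendants of Hv are {Er}; none are in {Bg, Nm}.
Condition 2 (every backdoor path blocked by {Bg, Nm}):
  P1: blocked at fork node Bg ∈ conditioning set.
  P2: blocked at fork node Bg ∈ conditioning set.
  P3: blocked at fork node Bg ∈ conditioning set.
  P4: blocked at chain node Nm ∈ conditioning set.
  P5: blocked at chain node Nm ∈ conditioning set.
  P6: blocked at fork node Nm ∈ conditioning set.
{Bg, Nm} satisfies the backdoor criterion.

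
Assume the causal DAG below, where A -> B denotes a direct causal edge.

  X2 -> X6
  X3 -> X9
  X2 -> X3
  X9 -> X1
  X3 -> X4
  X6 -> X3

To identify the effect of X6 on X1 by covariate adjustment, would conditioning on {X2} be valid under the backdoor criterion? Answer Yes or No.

Backdoor paths from X6 to X1 (paths whose first edge points into X6):
  P1: X6 <- X2 -> X3 -> X9 -> X1
Condition 1 (no descendant of X6 in the set): holds — descendants of X6 are {X1, X3, X4, X9}; none are in {X2}.
Condition 2 (every backdoor path blocked by {X2}):
  P1: blocked at fork node X2 ∈ conditioning set.
{X2} satisfies the backdoor criterion.

Yes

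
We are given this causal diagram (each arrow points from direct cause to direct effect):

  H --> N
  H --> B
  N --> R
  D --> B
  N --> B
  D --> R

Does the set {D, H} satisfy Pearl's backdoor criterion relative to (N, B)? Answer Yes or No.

Backdoor paths from N to B (paths whose first edge points into N):
  P1: N <- H -> B
Condition 1 (no descendant of N in the set): holds — descendants of N are {B, R}; none are in {D, H}.
Condition 2 (every backdoor path blocked by {D, H}):
  P1: blocked at fork node H ∈ conditioning set.
{D, H} satisfies the backdoor criterion.

Yes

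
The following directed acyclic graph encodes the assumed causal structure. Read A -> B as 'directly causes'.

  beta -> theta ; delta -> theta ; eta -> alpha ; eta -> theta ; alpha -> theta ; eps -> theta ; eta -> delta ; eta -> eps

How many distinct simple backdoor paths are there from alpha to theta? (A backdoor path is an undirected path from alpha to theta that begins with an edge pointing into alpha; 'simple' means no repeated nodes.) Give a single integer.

3

A backdoor path from alpha to theta is any simple undirected path whose first edge points into alpha (i.e. leaves alpha via a parent).
Parents of alpha: {eta}.
Enumerating:
  P1: alpha <- eta -> eps -> theta
  P2: alpha <- eta -> delta -> theta
  P3: alpha <- eta -> theta
That exhausts the simple backdoor paths. Count: 3.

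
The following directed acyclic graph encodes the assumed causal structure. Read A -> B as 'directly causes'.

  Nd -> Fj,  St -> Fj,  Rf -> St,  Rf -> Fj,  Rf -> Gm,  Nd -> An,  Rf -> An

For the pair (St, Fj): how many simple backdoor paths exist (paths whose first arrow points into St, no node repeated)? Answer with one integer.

2

A backdoor path from St to Fj is any simple undirected path whose first edge points into St (i.e. leaves St via a parent).
Parents of St: {Rf}.
Enumerating:
  P1: St <- Rf -> Fj
  P2: St <- Rf -> An <- Nd -> Fj
That exhausts the simple backdoor paths. Count: 2.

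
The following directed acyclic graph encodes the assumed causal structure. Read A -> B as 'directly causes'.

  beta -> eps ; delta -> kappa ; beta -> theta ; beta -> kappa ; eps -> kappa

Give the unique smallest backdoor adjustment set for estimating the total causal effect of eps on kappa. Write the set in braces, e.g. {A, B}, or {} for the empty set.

Variables eligible for adjustment (non-descendants of eps, excluding eps and kappa): {beta, delta, theta}.
Backdoor paths from eps to kappa:
  P1: eps <- beta -> kappa
The empty set is not sufficient: P1 (eps <- beta -> kappa) has no collider blocking it and no conditioned non-collider, so it is open.
Try {beta}:
  P1: blocked at fork node beta ∈ conditioning set.
{beta} contains no descendant of eps and blocks every backdoor path.
No other singleton works — e.g. {theta} leaves P1 open — so {beta} is the unique smallest valid adjustment set.

{beta}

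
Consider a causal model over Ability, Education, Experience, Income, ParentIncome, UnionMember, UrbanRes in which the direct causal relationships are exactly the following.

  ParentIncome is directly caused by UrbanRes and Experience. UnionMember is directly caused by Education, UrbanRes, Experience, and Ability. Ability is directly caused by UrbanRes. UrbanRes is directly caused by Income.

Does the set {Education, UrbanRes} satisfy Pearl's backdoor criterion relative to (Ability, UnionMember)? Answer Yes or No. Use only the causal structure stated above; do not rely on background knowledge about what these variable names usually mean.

Backdoor paths from Ability to UnionMember (paths whose first edge points into Ability):
  P1: Ability <- UrbanRes -> ParentIncome <- Experience -> UnionMember
  P2: Ability <- UrbanRes -> UnionMember
Condition 1 (no descendant of Ability in the set): holds — descendants of Ability are {UnionMember}; none are in {Education, UrbanRes}.
Condition 2 (every backdoor path blocked by {Education, UrbanRes}):
  P1: blocked at fork node UrbanRes ∈ conditioning set.
  P2: blocked at fork node UrbanRes ∈ conditioning set.
{Education, UrbanRes} satisfies the backdoor criterion.

Yes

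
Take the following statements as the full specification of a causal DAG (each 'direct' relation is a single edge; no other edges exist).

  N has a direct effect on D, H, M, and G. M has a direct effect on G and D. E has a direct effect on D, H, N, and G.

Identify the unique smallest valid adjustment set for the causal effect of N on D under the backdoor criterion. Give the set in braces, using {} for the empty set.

Variables eligible for adjustment (non-descendants of N, excluding N and D): {E}.
Backdoor paths from N to D:
  P1: N <- E -> G <- M -> D
  P2: N <- E -> D
The empty set is not sufficient: P2 (N <- E -> D) has no collider blocking it and no conditioned non-collider, so it is open.
Try {E}:
  P1: blocked at fork node E ∈ conditioning set.
  P2: blocked at fork node E ∈ conditioning set.
{E} contains no descendant of N and blocks every backdoor path.
{E} is the unique smallest valid adjustment set.

{E}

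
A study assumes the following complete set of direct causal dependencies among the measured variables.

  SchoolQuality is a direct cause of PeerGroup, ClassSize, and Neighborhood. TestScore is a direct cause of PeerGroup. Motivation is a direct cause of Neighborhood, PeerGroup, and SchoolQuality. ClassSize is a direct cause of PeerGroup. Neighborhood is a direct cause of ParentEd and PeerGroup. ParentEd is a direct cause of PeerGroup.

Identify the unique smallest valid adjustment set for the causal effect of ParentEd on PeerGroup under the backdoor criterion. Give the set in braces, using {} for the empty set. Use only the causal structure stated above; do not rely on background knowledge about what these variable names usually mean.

Variables eligible for adjustment (non-descendants of ParentEd, excluding ParentEd and PeerGroup): {ClassSize, Motivation, Neighborhood, SchoolQuality, TestScore}.
Backdoor paths from ParentEd to PeerGroup:
  P1: ParentEd <- Neighborhood <- Motivation -> SchoolQuality -> ClassSize -> PeerGroup
  P2: ParentEd <- Neighborhood <- Motivation -> SchoolQuality -> PeerGroup
  P3: ParentEd <- Neighborhood <- Motivation -> PeerGroup
  P4: ParentEd <- Neighborhood <- SchoolQuality <- Motivation -> PeerGroup
  P5: ParentEd <- Neighborhood <- SchoolQuality -> ClassSize -> PeerGroup
  P6: ParentEd <- Neighborhood <- SchoolQuality -> PeerGroup
  P7: ParentEd <- Neighborhood -> PeerGroup
The empty set is not sufficient: P1 (ParentEd <- Neighborhood <- Motivation -> SchoolQuality -> ClassSize -> PeerGroup) has no collider blocking it and no conditioned non-collider, so it is open.
Try {Neighborhood}:
  P1: blocked at chain node Neighborhood ∈ conditioning set.
  P2: blocked at chain node Neighborhood ∈ conditioning set.
  P3: blocked at chain node Neighborhood ∈ conditioning set.
  P4: blocked at chain node Neighborhood ∈ conditioning set.
  P5: blocked at chain node Neighborhood ∈ conditioning set.
  P6: blocked at chain node Neighborhood ∈ conditioning set.
  P7: blocked at fork node Neighborhood ∈ conditioning set.
{Neighborhood} contains no descendant of ParentEd and blocks every backdoor path.
No other singleton works — e.g. {Motivation} leaves P5 open — so {Neighborhood} is the unique smallest valid adjustment set.

{Neighborhood}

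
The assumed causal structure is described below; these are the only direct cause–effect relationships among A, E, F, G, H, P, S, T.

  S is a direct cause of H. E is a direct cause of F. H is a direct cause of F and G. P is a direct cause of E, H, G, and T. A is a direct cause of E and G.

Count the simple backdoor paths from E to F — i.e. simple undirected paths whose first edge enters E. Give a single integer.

A backdoor path from E to F is any simple undirected path whose first edge points into E (i.e. leaves E via a parent).
Parents of E: {A, P}.
Enumerating:
  P1: E <- P -> H -> F
  P2: E <- P -> G <- H -> F
  P3: E <- A -> G <- P -> H -> F
  P4: E <- A -> G <- H -> F
That exhausts the simple backdoor paths. Count: 4.

4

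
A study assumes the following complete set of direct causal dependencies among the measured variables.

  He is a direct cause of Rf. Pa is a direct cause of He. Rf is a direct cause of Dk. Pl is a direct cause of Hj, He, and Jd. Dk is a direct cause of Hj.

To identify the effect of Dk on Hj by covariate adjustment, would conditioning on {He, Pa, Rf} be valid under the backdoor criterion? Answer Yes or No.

Yes

Backdoor paths from Dk to Hj (paths whose first edge points into Dk):
  P1: Dk <- Rf <- He <- Pl -> Hj
Condition 1 (no descendant of Dk in the set): holds — descendants of Dk are {Hj}; none are in {He, Pa, Rf}.
Condition 2 (every backdoor path blocked by {He, Pa, Rf}):
  P1: blocked at chain node Rf ∈ conditioning set.
{He, Pa, Rf} satisfies the backdoor criterion.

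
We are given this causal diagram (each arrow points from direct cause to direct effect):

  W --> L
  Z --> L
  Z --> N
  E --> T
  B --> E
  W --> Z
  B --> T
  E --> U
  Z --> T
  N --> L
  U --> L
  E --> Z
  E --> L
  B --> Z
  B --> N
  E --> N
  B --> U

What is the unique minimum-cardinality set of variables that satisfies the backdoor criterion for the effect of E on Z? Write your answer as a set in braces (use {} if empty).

{B}

Variables eligible for adjustment (non-descendants of E, excluding E and Z): {B, W}.
Backdoor paths from E to Z:
  P1: E <- B -> Z
  P2: E <- B -> U -> L <- W -> Z
  P3: E <- B -> U -> L <- Z
  P4: E <- B -> U -> L <- N <- Z
  P5: E <- B -> N <- Z
  P6: E <- B -> N -> L <- W -> Z
  P7: E <- B -> N -> L <- Z
  P8: E <- B -> T <- Z
The empty set is not sufficient: P1 (E <- B -> Z) has no collider blocking it and no conditioned non-collider, so it is open.
Try {B}:
  P1: blocked at fork node B ∈ conditioning set.
  P2: blocked at fork node B ∈ conditioning set.
  P3: blocked at fork node B ∈ conditioning set.
  P4: blocked at fork node B ∈ conditioning set.
  P5: blocked at fork node B ∈ conditioning set.
  P6: blocked at fork node B ∈ conditioning set.
  P7: blocked at fork node B ∈ conditioning set.
  P8: blocked at fork node B ∈ conditioning set.
{B} contains no descendant of E and blocks every backdoor path.
No other singleton works — e.g. {W} leaves P1 open — so {B} is the unique smallest valid adjustment set.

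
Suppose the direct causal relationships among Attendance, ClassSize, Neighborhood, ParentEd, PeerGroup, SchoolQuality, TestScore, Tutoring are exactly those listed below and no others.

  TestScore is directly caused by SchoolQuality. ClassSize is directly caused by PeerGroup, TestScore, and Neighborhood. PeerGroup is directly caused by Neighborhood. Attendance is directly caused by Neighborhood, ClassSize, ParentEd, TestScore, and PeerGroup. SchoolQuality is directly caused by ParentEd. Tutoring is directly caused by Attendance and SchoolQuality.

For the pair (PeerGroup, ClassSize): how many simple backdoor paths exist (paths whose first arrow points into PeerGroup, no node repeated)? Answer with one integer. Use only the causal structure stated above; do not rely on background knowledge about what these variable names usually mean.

5

A backdoor path from PeerGroup to ClassSize is any simple undirected path whose first edge points into PeerGroup (i.e. leaves PeerGroup via a parent).
Parents of PeerGroup: {Neighborhood}.
Enumerating:
  P1: PeerGroup <- Neighborhood -> ClassSize
  P2: PeerGroup <- Neighborhood -> Attendance <- ParentEd -> SchoolQuality -> TestScore -> ClassSize
  P3: PeerGroup <- Neighborhood -> Attendance <- TestScore -> ClassSize
  P4: PeerGroup <- Neighborhood -> Attendance <- ClassSize
  P5: PeerGroup <- Neighborhood -> Attendance -> Tutoring <- SchoolQuality -> TestScore -> ClassSize
That exhausts the simple backdoor paths. Count: 5.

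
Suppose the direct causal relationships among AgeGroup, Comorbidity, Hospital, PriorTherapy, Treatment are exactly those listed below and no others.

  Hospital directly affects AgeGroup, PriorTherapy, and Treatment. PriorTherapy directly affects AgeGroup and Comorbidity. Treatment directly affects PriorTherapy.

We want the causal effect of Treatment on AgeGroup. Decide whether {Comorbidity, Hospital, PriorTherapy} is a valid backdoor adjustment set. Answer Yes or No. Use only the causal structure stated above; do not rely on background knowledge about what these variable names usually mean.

No

Backdoor paths from Treatment to AgeGroup (paths whose first edge points into Treatment):
  P1: Treatment <- Hospital -> PriorTherapy -> AgeGroup
  P2: Treatment <- Hospital -> AgeGroup
Condition 1 (no descendant of Treatment in the set): FAILS — Comorbidity and PriorTherapy are descendants of Treatment.
Condition 2 (every backdoor path blocked by {Comorbidity, Hospital, PriorTherapy}):
  P1: blocked at fork node Hospital ∈ conditioning set.
  P2: blocked at fork node Hospital ∈ conditioning set.
{Comorbidity, Hospital, PriorTherapy} does not satisfy the backdoor criterion.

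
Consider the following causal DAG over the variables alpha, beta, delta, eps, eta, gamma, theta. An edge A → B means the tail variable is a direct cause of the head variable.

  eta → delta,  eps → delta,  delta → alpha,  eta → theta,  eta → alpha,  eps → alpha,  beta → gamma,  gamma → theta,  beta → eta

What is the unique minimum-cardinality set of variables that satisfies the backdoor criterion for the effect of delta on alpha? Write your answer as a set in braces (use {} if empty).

Variables eligible for adjustment (non-descendants of delta, excluding delta and alpha): {beta, eps, eta, gamma, theta}.
Backdoor paths from delta to alpha:
  P1: delta <- eps -> alpha
  P2: delta <- eta -> alpha
The empty set is not sufficient: P1 (delta <- eps -> alpha) has no collider blocking it and no conditioned non-collider, so it is open.
Try {eps, eta}:
  P1: blocked at fork node eps ∈ conditioning set.
  P2: blocked at fork node eta ∈ conditioning set.
{eps, eta} contains no descendant of delta and blocks every backdoor path.
Every element of {eps, eta} is needed (dropping eps leaves P1 open; dropping eta leaves P2 open), so no proper subset is valid.
Among all size-2 subsets of the eligible variables, only {eps, eta} blocks every backdoor path, so it is the unique smallest valid adjustment set.

{eps, eta}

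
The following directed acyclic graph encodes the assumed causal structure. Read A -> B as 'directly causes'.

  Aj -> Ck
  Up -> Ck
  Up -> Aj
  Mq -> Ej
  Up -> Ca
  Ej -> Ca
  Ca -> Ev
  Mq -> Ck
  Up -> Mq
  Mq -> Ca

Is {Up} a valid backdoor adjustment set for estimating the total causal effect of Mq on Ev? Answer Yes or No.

Yes

Backdoor paths from Mq to Ev (paths whose first edge points into Mq):
  P1: Mq <- Up -> Ca -> Ev
Condition 1 (no descendant of Mq in the set): holds — descendants of Mq are {Ca, Ck, Ej, Ev}; none are in {Up}.
Condition 2 (every backdoor path blocked by {Up}):
  P1: blocked at fork node Up ∈ conditioning set.
{Up} satisfies the backdoor criterion.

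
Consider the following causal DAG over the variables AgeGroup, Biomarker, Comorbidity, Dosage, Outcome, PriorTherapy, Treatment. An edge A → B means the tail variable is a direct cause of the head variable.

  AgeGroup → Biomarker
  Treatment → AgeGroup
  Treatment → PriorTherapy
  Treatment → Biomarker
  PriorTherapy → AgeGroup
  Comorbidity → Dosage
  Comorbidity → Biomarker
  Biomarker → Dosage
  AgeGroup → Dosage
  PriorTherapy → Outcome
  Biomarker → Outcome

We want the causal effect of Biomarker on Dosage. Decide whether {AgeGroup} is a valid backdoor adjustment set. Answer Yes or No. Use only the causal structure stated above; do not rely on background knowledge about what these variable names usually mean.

No

Backdoor paths from Biomarker to Dosage (paths whose first edge points into Biomarker):
  P1: Biomarker <- Treatment -> PriorTherapy -> AgeGroup -> Dosage
  P2: Biomarker <- Treatment -> AgeGroup -> Dosage
  P3: Biomarker <- Comorbidity -> Dosage
  P4: Biomarker <- AgeGroup -> Dosage
Condition 1 (no descendant of Biomarker in the set): holds — descendants of Biomarker are {Dosage, Outcome}; none are in {AgeGroup}.
Condition 2 (every backdoor path blocked by {AgeGroup}):
  P1: blocked at chain node AgeGroup ∈ conditioning set.
  P2: blocked at chain node AgeGroup ∈ conditioning set.
  P3: open — no interior node is in the conditioning set.
  P4: blocked at fork node AgeGroup ∈ conditioning set.
{AgeGroup} does not satisfy the backdoor criterion.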